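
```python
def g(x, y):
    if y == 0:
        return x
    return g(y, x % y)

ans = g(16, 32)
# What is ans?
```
Call trace:
g(x=16, y=32)
  g(x=32, y=16)
    g(x=16, y=0)
    -> return 16
  -> return 16
-> return 16

Final answer: 16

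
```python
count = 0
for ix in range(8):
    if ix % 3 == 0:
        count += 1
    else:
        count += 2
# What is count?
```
Trace:
  count=0
  count=1, ix=0
  count=3, ix=1
  count=5, ix=2
  count=6, ix=3
  count=8, ix=4
  count=10, ix=5
  count=11, ix=6
  count=13, ix=7

Final answer: 13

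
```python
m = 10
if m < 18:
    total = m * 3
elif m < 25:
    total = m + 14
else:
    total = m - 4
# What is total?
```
Trace:
  m=10
  m=10, total=30

Final answer: 30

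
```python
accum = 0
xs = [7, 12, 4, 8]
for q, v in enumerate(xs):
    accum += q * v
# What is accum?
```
Trace:
  accum=0
  accum=0, q=0, v=7
  accum=12, q=1, v=12
  accum=20, q=2, v=4
  accum=44, q=3, v=8

Final answer: 44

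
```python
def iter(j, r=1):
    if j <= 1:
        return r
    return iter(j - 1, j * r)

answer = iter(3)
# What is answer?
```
Call trace:
iter(j=3, r=1)
  iter(j=2, r=3)
    iter(j=1, r=6)
    -> return 6
  -> return 6
-> return 6

Final answer: 6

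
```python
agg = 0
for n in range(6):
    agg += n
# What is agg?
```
Trace:
  agg=0
  agg=0, n=0
  agg=1, n=1
  agg=3, n=2
  agg=6, n=3
  agg=10, n=4
  agg=15, n=5

Final answer: 15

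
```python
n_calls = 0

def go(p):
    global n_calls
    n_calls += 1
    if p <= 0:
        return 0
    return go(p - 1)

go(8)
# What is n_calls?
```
Call trace:
go(p=8)
  go(p=7)
    go(p=6)
      go(p=5)
        go(p=4)
          go(p=3)
            go(p=2)
              go(p=1)
                go(p=0)
                -> return 0
              -> return 0
            -> return 0
          -> return 0
        -> return 0
      -> return 0
    -> return 0
  -> return 0
-> return 0

n_calls is incremented once per call. go is entered once for each p = 8, 7, 6, 5, 4, 3, 2, 1, 0 (the p <= 0 call returns without recursing), i.e. 8 + 1 calls.
n_calls = 9

Final answer: 9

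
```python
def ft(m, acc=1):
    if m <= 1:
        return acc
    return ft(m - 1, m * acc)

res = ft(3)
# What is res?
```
Call trace:
ft(m=3, acc=1)
  ft(m=2, acc=3)
    ft(m=1, acc=6)
    -> return 6
  -> return 6
-> return 6

Final answer: 6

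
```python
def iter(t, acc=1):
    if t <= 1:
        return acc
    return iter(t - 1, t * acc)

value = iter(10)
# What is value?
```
Call trace:
iter(t=10, acc=1)
  iter(t=9, acc=10)
    iter(t=8, acc=90)
      iter(t=7, acc=720)
        iter(t=6, acc=5040)
          iter(t=5, acc=30240)
            iter(t=4, acc=151200)
              iter(t=3, acc=604800)
                iter(t=2, acc=1814400)
                  iter(t=1, acc=3628800)
                  -> return 3628800
                -> return 3628800
              -> return 3628800
            -> return 3628800
          -> return 3628800
        -> return 3628800
      -> return 3628800
    -> return 3628800
  -> return 3628800
-> return 3628800

Final answer: 3628800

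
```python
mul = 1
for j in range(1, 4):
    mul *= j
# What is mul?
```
Trace:
  mul=1
  mul=1, j=1
  mul=2, j=2
  mul=6, j=3

Final answer: 6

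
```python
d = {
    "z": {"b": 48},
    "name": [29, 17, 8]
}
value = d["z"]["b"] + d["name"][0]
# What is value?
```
Trace:
  d={'z': {'b': 48}, 'name': [29, 17, 8]}
  d={'z': {'b': 48}, 'name': [29, 17, 8]}, value=77

Final answer: 77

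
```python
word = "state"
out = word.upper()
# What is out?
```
Trace:
  word='state'
  word='state', out='STATE'

Final answer: 'STATE'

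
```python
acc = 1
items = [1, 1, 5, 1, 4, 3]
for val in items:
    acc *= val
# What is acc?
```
Trace:
  acc=1
  acc=1, val=1
  acc=1, val=1
  acc=5, val=5
  acc=5, val=1
  acc=20, val=4
  acc=60, val=3

Final answer: 60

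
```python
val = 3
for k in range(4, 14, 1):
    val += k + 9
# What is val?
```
Trace:
  val=3
  val=16, k=4
  val=30, k=5
  val=45, k=6
  val=61, k=7
  val=78, k=8
  val=96, k=9
  val=115, k=10
  val=135, k=11
  val=156, k=12
  val=178, k=13

Final answer: 178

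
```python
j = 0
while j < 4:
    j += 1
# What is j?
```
Trace:
  j=0
  j=1
  j=2
  j=3
  j=4

Final answer: 4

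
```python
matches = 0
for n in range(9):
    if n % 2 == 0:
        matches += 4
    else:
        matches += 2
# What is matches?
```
Trace:
  matches=0
  matches=4, n=0
  matches=6, n=1
  matches=10, n=2
  matches=12, n=3
  matches=16, n=4
  matches=18, n=5
  matches=22, n=6
  matches=24, n=7
  matches=28, n=8

Final answer: 28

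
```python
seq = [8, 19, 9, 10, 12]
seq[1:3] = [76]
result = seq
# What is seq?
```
Trace:
  seq=[8, 19, 9, 10, 12]
  seq=[8, 76, 10, 12]
  seq=[8, 76, 10, 12], result=[8, 76, 10, 12]

Final answer: [8, 76, 10, 12]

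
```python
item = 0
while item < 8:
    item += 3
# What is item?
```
Trace:
  item=0
  item=3
  item=6
  item=9

Final answer: 9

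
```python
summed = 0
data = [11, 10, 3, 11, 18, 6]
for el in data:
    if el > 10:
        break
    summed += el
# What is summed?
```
Trace:
  summed=0
  summed=0, el=11

Final answer: 0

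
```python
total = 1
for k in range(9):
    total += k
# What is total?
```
Trace:
  total=1
  total=1, k=0
  total=2, k=1
  total=4, k=2
  total=7, k=3
  total=11, k=4
  total=16, k=5
  total=22, k=6
  total=29, k=7
  total=37, k=8

Final answer: 37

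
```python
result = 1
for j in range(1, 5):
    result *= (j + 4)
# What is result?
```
Trace:
  result=1
  result=5, j=1
  result=30, j=2
  result=210, j=3
  result=1680, j=4

Final answer: 1680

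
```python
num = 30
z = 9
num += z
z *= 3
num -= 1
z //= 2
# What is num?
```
Trace:
  num=30
  num=30, z=9
  num=39, z=9
  num=39, z=27
  num=38, z=27
  num=38, z=13

Final answer: 38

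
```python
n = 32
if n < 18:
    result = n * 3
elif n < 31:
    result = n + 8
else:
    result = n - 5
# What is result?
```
Trace:
  n=32
  n=32, result=27

Final answer: 27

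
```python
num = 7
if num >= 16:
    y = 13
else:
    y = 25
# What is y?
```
Trace:
  num=7
  num=7, y=25

Final answer: 25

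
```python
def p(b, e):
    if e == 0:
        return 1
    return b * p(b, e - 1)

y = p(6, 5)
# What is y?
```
Call trace:
p(b=6, e=5)
  p(b=6, e=4)
    p(b=6, e=3)
      p(b=6, e=2)
        p(b=6, e=1)
          p(b=6, e=0)
          -> return 1
        -> return 6
      -> return 36
    -> return 216
  -> return 1296
-> return 7776

Final answer: 7776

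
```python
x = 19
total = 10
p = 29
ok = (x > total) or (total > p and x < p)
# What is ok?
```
Trace:
  x=19
  x=19, total=10
  x=19, total=10, p=29
  x=19, total=10, p=29, ok=True

Final answer: True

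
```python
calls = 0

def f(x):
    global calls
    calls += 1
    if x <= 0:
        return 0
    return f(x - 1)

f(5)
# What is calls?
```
Call trace:
f(x=5)
  f(x=4)
    f(x=3)
      f(x=2)
        f(x=1)
          f(x=0)
          -> return 0
        -> return 0
      -> return 0
    -> return 0
  -> return 0
-> return 0

calls is incremented once per call. f is entered once for each x = 5, 4, 3, 2, 1, 0 (the x <= 0 call returns without recursing), i.e. 5 + 1 calls.
calls = 6

Final answer: 6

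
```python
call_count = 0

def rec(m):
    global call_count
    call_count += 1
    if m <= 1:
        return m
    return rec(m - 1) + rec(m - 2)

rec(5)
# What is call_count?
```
Call trace (a repeated sub-call is expanded the first time; later identical calls just restate its return value):
rec(m=5)
  rec(m=4)
    rec(m=3)
      rec(m=2)
        rec(m=1)
        -> return 1
        rec(m=0)
        -> return 0
      -> return 1
      rec(m=1)
      -> return 1
    -> return 2
    rec(m=2) -> return 1  (same call as traced above)
  -> return 3
  rec(m=3) -> return 2  (same call as traced above)
-> return 5

call_count is incremented once per call, so count the calls in each subtree. Let C(m) = number of calls made by rec(m).
C(0) = C(1) = 1 (base case, no recursion); C(m) = 1 + C(m - 1) + C(m - 2) otherwise.
C(2) = 1 + C(1) + C(0) = 1 + 1 + 1 = 3
C(3) = 1 + C(2) + C(1) = 1 + 3 + 1 = 5
C(4) = 1 + C(3) + C(2) = 1 + 5 + 3 = 9
C(5) = 1 + C(4) + C(3) = 1 + 9 + 5 = 15
call_count = C(5) = 15

Final answer: 15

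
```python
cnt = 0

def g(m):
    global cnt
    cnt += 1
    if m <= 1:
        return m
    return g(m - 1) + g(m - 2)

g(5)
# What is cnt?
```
Call trace (a repeated sub-call is expanded the first time; later identical calls just restate its return value):
g(m=5)
  g(m=4)
    g(m=3)
      g(m=2)
        g(m=1)
        -> return 1
        g(m=0)
        -> return 0
      -> return 1
      g(m=1)
      -> return 1
    -> return 2
    g(m=2) -> return 1  (same call as traced above)
  -> return 3
  g(m=3) -> return 2  (same call as traced above)
-> return 5

cnt is incremented once per call, so count the calls in each subtree. Let C(m) = number of calls made by g(m).
C(0) = C(1) = 1 (base case, no recursion); C(m) = 1 + C(m - 1) + C(m - 2) otherwise.
C(2) = 1 + C(1) + C(0) = 1 + 1 + 1 = 3
C(3) = 1 + C(2) + C(1) = 1 + 3 + 1 = 5
C(4) = 1 + C(3) + C(2) = 1 + 5 + 3 = 9
C(5) = 1 + C(4) + C(3) = 1 + 9 + 5 = 15
cnt = C(5) = 15

Final answer: 15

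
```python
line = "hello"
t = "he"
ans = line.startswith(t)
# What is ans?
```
Trace:
  line='hello'
  line='hello', t='he'
  line='hello', t='he', ans=True

Final answer: True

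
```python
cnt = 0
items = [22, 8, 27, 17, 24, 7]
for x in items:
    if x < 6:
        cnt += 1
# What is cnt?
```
Trace:
  cnt=0
  cnt=0, x=22
  cnt=0, x=8
  cnt=0, x=27
  cnt=0, x=17
  cnt=0, x=24
  cnt=0, x=7

Final answer: 0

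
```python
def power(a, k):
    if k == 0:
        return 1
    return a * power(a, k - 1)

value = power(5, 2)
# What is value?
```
Call trace:
power(a=5, k=2)
  power(a=5, k=1)
    power(a=5, k=0)
    -> return 1
  -> return 5
-> return 25

Final answer: 25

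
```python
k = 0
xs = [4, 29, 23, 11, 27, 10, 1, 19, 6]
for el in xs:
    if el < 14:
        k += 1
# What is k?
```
Trace:
  k=0
  k=1, el=4
  k=1, el=29
  k=1, el=23
  k=2, el=11
  k=2, el=27
  k=3, el=10
  k=4, el=1
  k=4, el=19
  k=5, el=6

Final answer: 5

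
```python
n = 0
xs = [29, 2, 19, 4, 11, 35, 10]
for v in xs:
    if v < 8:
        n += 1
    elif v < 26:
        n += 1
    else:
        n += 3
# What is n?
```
Trace:
  n=0
  n=3, v=29
  n=4, v=2
  n=5, v=19
  n=6, v=4
  n=7, v=11
  n=10, v=35
  n=11, v=10

Final answer: 11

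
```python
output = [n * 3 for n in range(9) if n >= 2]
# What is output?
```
Trace:
  n=0
  n=1
  n=2
  n=3
  n=4
  n=5
  n=6
  n=7
  n=8
  output=[6, 9, 12, 15, 18, 21, 24]

Final answer: [6, 9, 12, 15, 18, 21, 24]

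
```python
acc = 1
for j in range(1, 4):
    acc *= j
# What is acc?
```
Trace:
  acc=1
  acc=1, j=1
  acc=2, j=2
  acc=6, j=3

Final answer: 6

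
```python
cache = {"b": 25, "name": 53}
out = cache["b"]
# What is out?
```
Trace:
  cache={'b': 25, 'name': 53}
  cache={'b': 25, 'name': 53}, out=25

Final answer: 25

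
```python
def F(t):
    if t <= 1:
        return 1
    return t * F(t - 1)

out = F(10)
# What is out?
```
Call trace:
F(t=10)
  F(t=9)
    F(t=8)
      F(t=7)
        F(t=6)
          F(t=5)
            F(t=4)
              F(t=3)
                F(t=2)
                  F(t=1)
                  -> return 1
                -> return 2
              -> return 6
            -> return 24
          -> return 120
        -> return 720
      -> return 5040
    -> return 40320
  -> return 362880
-> return 3628800

Final answer: 3628800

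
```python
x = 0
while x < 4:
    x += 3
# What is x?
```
Trace:
  x=0
  x=3
  x=6

Final answer: 6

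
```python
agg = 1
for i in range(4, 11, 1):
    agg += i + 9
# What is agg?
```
Trace:
  agg=1
  agg=14, i=4
  agg=28, i=5
  agg=43, i=6
  agg=59, i=7
  agg=76, i=8
  agg=94, i=9
  agg=113, i=10

Final answer: 113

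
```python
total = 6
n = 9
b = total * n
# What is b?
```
Trace:
  total=6
  total=6, n=9
  total=6, n=9, b=54

Final answer: 54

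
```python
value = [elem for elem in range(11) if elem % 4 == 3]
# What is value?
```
Trace:
  elem=0
  elem=1
  elem=2
  elem=3
  elem=4
  elem=5
  elem=6
  elem=7
  elem=8
  elem=9
  elem=10
  value=[3, 7]

Final answer: [3, 7]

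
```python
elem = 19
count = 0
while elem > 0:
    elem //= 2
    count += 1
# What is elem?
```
Trace:
  elem=19
  elem=19, count=0
  elem=9, count=1
  elem=4, count=2
  elem=2, count=3
  elem=1, count=4
  elem=0, count=5

Final answer: 0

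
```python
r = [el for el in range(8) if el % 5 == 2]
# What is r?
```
Trace:
  el=0
  el=1
  el=2
  el=3
  el=4
  el=5
  el=6
  el=7
  r=[2, 7]

Final answer: [2, 7]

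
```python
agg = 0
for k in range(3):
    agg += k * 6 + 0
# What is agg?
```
Trace:
  agg=0
  agg=0, k=0
  agg=6, k=1
  agg=18, k=2

Final answer: 18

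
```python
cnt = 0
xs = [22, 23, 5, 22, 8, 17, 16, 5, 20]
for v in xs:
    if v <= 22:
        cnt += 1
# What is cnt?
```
Trace:
  cnt=0
  cnt=1, v=22
  cnt=1, v=23
  cnt=2, v=5
  cnt=3, v=22
  cnt=4, v=8
  cnt=5, v=17
  cnt=6, v=16
  cnt=7, v=5
  cnt=8, v=20

Final answer: 8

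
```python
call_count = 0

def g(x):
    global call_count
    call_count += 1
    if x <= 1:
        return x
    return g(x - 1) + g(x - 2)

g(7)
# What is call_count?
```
Call trace (a repeated sub-call is expanded the first time; later identical calls just restate its return value):
g(x=7)
  g(x=6)
    g(x=5)
      g(x=4)
        g(x=3)
          g(x=2)
            g(x=1)
            -> return 1
            g(x=0)
            -> return 0
          -> return 1
          g(x=1)
          -> return 1
        -> return 2
        g(x=2) -> return 1  (same call as traced above)
      -> return 3
      g(x=3) -> return 2  (same call as traced above)
    -> return 5
    g(x=4) -> return 3  (same call as traced above)
  -> return 8
  g(x=5) -> return 5  (same call as traced above)
-> return 13

call_count is incremented once per call, so count the calls in each subtree. Let C(x) = number of calls made by g(x).
C(0) = C(1) = 1 (base case, no recursion); C(x) = 1 + C(x - 1) + C(x - 2) otherwise.
C(2) = 1 + C(1) + C(0) = 1 + 1 + 1 = 3
C(3) = 1 + C(2) + C(1) = 1 + 3 + 1 = 5
C(4) = 1 + C(3) + C(2) = 1 + 5 + 3 = 9
C(5) = 1 + C(4) + C(3) = 1 + 9 + 5 = 15
C(6) = 1 + C(5) + C(4) = 1 + 15 + 9 = 25
C(7) = 1 + C(6) + C(5) = 1 + 25 + 15 = 41
call_count = C(7) = 41

Final answer: 41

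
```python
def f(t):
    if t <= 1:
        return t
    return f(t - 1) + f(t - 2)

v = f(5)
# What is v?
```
Call trace (a repeated sub-call is expanded the first time; later identical calls just restate its return value):
f(t=5)
  f(t=4)
    f(t=3)
      f(t=2)
        f(t=1)
        -> return 1
        f(t=0)
        -> return 0
      -> return 1
      f(t=1)
      -> return 1
    -> return 2
    f(t=2) -> return 1  (same call as traced above)
  -> return 3
  f(t=3) -> return 2  (same call as traced above)
-> return 5

Final answer: 5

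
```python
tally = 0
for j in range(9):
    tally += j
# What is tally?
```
Trace:
  tally=0
  tally=0, j=0
  tally=1, j=1
  tally=3, j=2
  tally=6, j=3
  tally=10, j=4
  tally=15, j=5
  tally=21, j=6
  tally=28, j=7
  tally=36, j=8

Final answer: 36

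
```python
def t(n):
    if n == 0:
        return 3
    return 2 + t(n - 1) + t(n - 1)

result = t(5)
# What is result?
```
Call trace (a repeated sub-call is expanded the first time; later identical calls just restate its return value):
t(n=5)
  t(n=4)
    t(n=3)
      t(n=2)
        t(n=1)
          t(n=0)
          -> return 3
          t(n=0)
          -> return 3
        -> return 8
        t(n=1) -> return 8  (same call as traced above)
      -> return 18
      t(n=2) -> return 18  (same call as traced above)
    -> return 38
    t(n=3) -> return 38  (same call as traced above)
  -> return 78
  t(n=4) -> return 78  (same call as traced above)
-> return 158

Final answer: 158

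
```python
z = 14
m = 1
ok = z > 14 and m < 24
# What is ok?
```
Trace:
  z=14
  z=14, m=1
  z=14, m=1, ok=False

Final answer: False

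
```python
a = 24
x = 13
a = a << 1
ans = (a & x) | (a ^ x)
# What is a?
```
Trace:
  a=24
  a=24, x=13
  a=48, x=13
  a=48, x=13, ans=61

Final answer: 48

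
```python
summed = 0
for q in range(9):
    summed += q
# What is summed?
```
Trace:
  summed=0
  summed=0, q=0
  summed=1, q=1
  summed=3, q=2
  summed=6, q=3
  summed=10, q=4
  summed=15, q=5
  summed=21, q=6
  summed=28, q=7
  summed=36, q=8

Final answer: 36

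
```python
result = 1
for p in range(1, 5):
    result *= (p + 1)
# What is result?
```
Trace:
  result=1
  result=2, p=1
  result=6, p=2
  result=24, p=3
  result=120, p=4

Final answer: 120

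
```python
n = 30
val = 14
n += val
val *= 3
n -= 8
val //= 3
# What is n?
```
Trace:
  n=30
  n=30, val=14
  n=44, val=14
  n=44, val=42
  n=36, val=42
  n=36, val=14

Final answer: 36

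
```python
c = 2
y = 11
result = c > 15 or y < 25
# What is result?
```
Trace:
  c=2
  c=2, y=11
  c=2, y=11, result=True

Final answer: True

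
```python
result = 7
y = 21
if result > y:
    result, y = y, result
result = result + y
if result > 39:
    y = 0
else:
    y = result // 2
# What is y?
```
Trace:
  result=7
  result=7, y=21
  result=7, y=21
  result=28, y=21
  result=28, y=14

Final answer: 14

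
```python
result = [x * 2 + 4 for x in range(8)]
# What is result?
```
Trace:
  x=0
  x=1
  x=2
  x=3
  x=4
  x=5
  x=6
  x=7
  result=[4, 6, 8, 10, 12, 14, 16, 18]

Final answer: [4, 6, 8, 10, 12, 14, 16, 18]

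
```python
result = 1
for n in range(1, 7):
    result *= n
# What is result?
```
Trace:
  result=1
  result=1, n=1
  result=2, n=2
  result=6, n=3
  result=24, n=4
  result=120, n=5
  result=720, n=6

Final answer: 720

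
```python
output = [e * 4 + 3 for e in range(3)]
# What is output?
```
Trace:
  e=0
  e=1
  e=2
  output=[3, 7, 11]

Final answer: [3, 7, 11]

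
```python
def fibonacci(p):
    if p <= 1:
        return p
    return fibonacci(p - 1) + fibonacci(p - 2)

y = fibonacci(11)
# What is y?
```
Call trace (a repeated sub-call is expanded the first time; later identical calls just restate its return value):
fibonacci(p=11)
  fibonacci(p=10)
    fibonacci(p=9)
      fibonacci(p=8)
        fibonacci(p=7)
          fibonacci(p=6)
            fibonacci(p=5)
              fibonacci(p=4)
                fibonacci(p=3)
                  fibonacci(p=2)
                    fibonacci(p=1)
                    -> return 1
                    fibonacci(p=0)
                    -> return 0
                  -> return 1
                  fibonacci(p=1)
                  -> return 1
                -> return 2
                fibonacci(p=2) -> return 1  (same call as traced above)
              -> return 3
              fibonacci(p=3) -> return 2  (same call as traced above)
            -> return 5
            fibonacci(p=4) -> return 3  (same call as traced above)
          -> return 8
          fibonacci(p=5) -> return 5  (same call as traced above)
        -> return 13
        fibonacci(p=6) -> return 8  (same call as traced above)
      -> return 21
      fibonacci(p=7) -> return 13  (same call as traced above)
    -> return 34
    fibonacci(p=8) -> return 21  (same call as traced above)
  -> return 55
  fibonacci(p=9) -> return 34  (same call as traced above)
-> return 89

Final answer: 89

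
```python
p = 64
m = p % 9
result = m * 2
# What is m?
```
Trace:
  p=64
  p=64, m=1
  p=64, m=1, result=2

Final answer: 1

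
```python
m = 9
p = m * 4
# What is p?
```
Trace:
  m=9
  m=9, p=36

Final answer: 36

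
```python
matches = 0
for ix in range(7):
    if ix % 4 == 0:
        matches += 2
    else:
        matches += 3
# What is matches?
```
Trace:
  matches=0
  matches=2, ix=0
  matches=5, ix=1
  matches=8, ix=2
  matches=11, ix=3
  matches=13, ix=4
  matches=16, ix=5
  matches=19, ix=6

Final answer: 19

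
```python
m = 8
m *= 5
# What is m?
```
Trace:
  m=8
  m=40

Final answer: 40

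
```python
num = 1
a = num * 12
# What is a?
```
Trace:
  num=1
  num=1, a=12

Final answer: 12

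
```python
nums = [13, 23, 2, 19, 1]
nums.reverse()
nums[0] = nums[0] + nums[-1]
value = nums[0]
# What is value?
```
Trace:
  nums=[13, 23, 2, 19, 1]
  nums=[1, 19, 2, 23, 13]
  nums=[14, 19, 2, 23, 13]
  nums=[14, 19, 2, 23, 13], value=14

Final answer: 14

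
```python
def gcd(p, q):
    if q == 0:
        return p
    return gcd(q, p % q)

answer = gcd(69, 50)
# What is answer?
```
Call trace:
gcd(p=69, q=50)
  gcd(p=50, q=19)
    gcd(p=19, q=12)
      gcd(p=12, q=7)
        gcd(p=7, q=5)
          gcd(p=5, q=2)
            gcd(p=2, q=1)
              gcd(p=1, q=0)
              -> return 1
            -> return 1
          -> return 1
        -> return 1
      -> return 1
    -> return 1
  -> return 1
-> return 1

Final answer: 1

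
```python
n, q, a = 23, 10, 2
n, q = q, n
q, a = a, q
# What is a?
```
Trace:
  n=23, q=10, a=2
  n=10, q=23, a=2
  n=10, q=2, a=23

Final answer: 23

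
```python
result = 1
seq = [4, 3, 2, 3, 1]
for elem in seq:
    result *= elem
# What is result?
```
Trace:
  result=1
  result=4, elem=4
  result=12, elem=3
  result=24, elem=2
  result=72, elem=3
  result=72, elem=1

Final answer: 72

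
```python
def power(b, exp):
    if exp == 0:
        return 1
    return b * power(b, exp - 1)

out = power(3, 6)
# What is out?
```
Call trace:
power(b=3, exp=6)
  power(b=3, exp=5)
    power(b=3, exp=4)
      power(b=3, exp=3)
        power(b=3, exp=2)
          power(b=3, exp=1)
            power(b=3, exp=0)
            -> return 1
          -> return 3
        -> return 9
      -> return 27
    -> return 81
  -> return 243
-> return 729

Final answer: 729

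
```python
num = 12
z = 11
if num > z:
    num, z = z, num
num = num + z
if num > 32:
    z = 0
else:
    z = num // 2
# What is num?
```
Trace:
  num=12
  num=12, z=11
  num=11, z=12
  num=23, z=12
  num=23, z=11

Final answer: 23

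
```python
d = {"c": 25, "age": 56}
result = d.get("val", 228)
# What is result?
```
Trace:
  d={'c': 25, 'age': 56}
  d={'c': 25, 'age': 56}, result=228

Final answer: 228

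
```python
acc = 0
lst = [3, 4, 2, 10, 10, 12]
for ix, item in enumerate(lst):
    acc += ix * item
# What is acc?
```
Trace:
  acc=0
  acc=0, ix=0, item=3
  acc=4, ix=1, item=4
  acc=8, ix=2, item=2
  acc=38, ix=3, item=10
  acc=78, ix=4, item=10
  acc=138, ix=5, item=12

Final answer: 138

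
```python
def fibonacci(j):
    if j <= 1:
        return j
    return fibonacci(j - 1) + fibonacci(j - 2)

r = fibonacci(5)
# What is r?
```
Call trace (a repeated sub-call is expanded the first time; later identical calls just restate its return value):
fibonacci(j=5)
  fibonacci(j=4)
    fibonacci(j=3)
      fibonacci(j=2)
        fibonacci(j=1)
        -> return 1
        fibonacci(j=0)
        -> return 0
      -> return 1
      fibonacci(j=1)
      -> return 1
    -> return 2
    fibonacci(j=2) -> return 1  (same call as traced above)
  -> return 3
  fibonacci(j=3) -> return 2  (same call as traced above)
-> return 5

Final answer: 5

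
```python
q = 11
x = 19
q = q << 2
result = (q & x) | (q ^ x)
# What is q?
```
Trace:
  q=11
  q=11, x=19
  q=44, x=19
  q=44, x=19, result=63

Final answer: 44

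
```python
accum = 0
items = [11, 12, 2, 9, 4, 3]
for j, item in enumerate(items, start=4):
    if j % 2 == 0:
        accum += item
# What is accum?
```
Trace:
  accum=0
  accum=11, j=4, item=11
  accum=11, j=5, item=12
  accum=13, j=6, item=2
  accum=13, j=7, item=9
  accum=17, j=8, item=4
  accum=17, j=9, item=3

Final answer: 17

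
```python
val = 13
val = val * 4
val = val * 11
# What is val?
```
Trace:
  val=13
  val=52
  val=572

Final answer: 572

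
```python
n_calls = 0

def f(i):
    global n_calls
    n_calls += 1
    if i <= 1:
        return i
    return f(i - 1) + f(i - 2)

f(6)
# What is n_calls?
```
Call trace (a repeated sub-call is expanded the first time; later identical calls just restate its return value):
f(i=6)
  f(i=5)
    f(i=4)
      f(i=3)
        f(i=2)
          f(i=1)
          -> return 1
          f(i=0)
          -> return 0
        -> return 1
        f(i=1)
        -> return 1
      -> return 2
      f(i=2) -> return 1  (same call as traced above)
    -> return 3
    f(i=3) -> return 2  (same call as traced above)
  -> return 5
  f(i=4) -> return 3  (same call as traced above)
-> return 8

n_calls is incremented once per call, so count the calls in each subtree. Let C(i) = number of calls made by f(i).
C(0) = C(1) = 1 (base case, no recursion); C(i) = 1 + C(i - 1) + C(i - 2) otherwise.
C(2) = 1 + C(1) + C(0) = 1 + 1 + 1 = 3
C(3) = 1 + C(2) + C(1) = 1 + 3 + 1 = 5
C(4) = 1 + C(3) + C(2) = 1 + 5 + 3 = 9
C(5) = 1 + C(4) + C(3) = 1 + 9 + 5 = 15
C(6) = 1 + C(5) + C(4) = 1 + 15 + 9 = 25
n_calls = C(6) = 25

Final answer: 25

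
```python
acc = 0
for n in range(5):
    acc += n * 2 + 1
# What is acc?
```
Trace:
  acc=0
  acc=1, n=0
  acc=4, n=1
  acc=9, n=2
  acc=16, n=3
  acc=25, n=4

Final answer: 25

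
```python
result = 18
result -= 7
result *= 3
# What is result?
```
Trace:
  result=18
  result=11
  result=33

Final answer: 33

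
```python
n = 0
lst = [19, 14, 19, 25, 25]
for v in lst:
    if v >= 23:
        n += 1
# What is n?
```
Trace:
  n=0
  n=0, v=19
  n=0, v=14
  n=0, v=19
  n=1, v=25
  n=2, v=25

Final answer: 2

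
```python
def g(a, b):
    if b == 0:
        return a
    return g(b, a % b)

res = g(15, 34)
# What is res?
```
Call trace:
g(a=15, b=34)
  g(a=34, b=15)
    g(a=15, b=4)
      g(a=4, b=3)
        g(a=3, b=1)
          g(a=1, b=0)
          -> return 1
        -> return 1
      -> return 1
    -> return 1
  -> return 1
-> return 1

Final answer: 1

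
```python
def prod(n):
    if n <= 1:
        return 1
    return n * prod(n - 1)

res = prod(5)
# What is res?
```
Call trace:
prod(n=5)
  prod(n=4)
    prod(n=3)
      prod(n=2)
        prod(n=1)
        -> return 1
      -> return 2
    -> return 6
  -> return 24
-> return 120

Final answer: 120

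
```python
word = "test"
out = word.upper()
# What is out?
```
Trace:
  word='test'
  word='test', out='TEST'

Final answer: 'TEST'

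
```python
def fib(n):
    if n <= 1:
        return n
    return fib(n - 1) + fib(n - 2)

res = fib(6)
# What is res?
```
Call trace (a repeated sub-call is expanded the first time; later identical calls just restate its return value):
fib(n=6)
  fib(n=5)
    fib(n=4)
      fib(n=3)
        fib(n=2)
          fib(n=1)
          -> return 1
          fib(n=0)
          -> return 0
        -> return 1
        fib(n=1)
        -> return 1
      -> return 2
      fib(n=2) -> return 1  (same call as traced above)
    -> return 3
    fib(n=3) -> return 2  (same call as traced above)
  -> return 5
  fib(n=4) -> return 3  (same call as traced above)
-> return 8

Final answer: 8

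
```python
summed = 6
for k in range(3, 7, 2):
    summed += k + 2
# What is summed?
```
Trace:
  summed=6
  summed=11, k=3
  summed=18, k=5

Final answer: 18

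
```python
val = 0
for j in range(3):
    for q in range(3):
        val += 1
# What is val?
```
Trace:
  val=0
  val=1, j=0, q=0
  val=2, j=0, q=1
  val=3, j=0, q=2
  val=4, j=1, q=0
  val=5, j=1, q=1
  val=6, j=1, q=2
  val=7, j=2, q=0
  val=8, j=2, q=1
  val=9, j=2, q=2

Final answer: 9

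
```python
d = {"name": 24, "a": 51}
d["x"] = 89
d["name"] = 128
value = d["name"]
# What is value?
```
Trace:
  d={'name': 24, 'a': 51}
  d={'name': 24, 'a': 51, 'x': 89}
  d={'name': 128, 'a': 51, 'x': 89}
  d={'name': 128, 'a': 51, 'x': 89}, value=128

Final answer: 128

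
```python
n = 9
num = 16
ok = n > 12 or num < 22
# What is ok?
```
Trace:
  n=9
  n=9, num=16
  n=9, num=16, ok=True

Final answer: True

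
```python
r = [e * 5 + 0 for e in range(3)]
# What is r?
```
Trace:
  e=0
  e=1
  e=2
  r=[0, 5, 10]

Final answer: [0, 5, 10]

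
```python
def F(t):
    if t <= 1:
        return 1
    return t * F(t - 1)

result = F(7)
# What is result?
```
Call trace:
F(t=7)
  F(t=6)
    F(t=5)
      F(t=4)
        F(t=3)
          F(t=2)
            F(t=1)
            -> return 1
          -> return 2
        -> return 6
      -> return 24
    -> return 120
  -> return 720
-> return 5040

Final answer: 5040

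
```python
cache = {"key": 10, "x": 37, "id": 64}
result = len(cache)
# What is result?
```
Trace:
  cache={'key': 10, 'x': 37, 'id': 64}
  cache={'key': 10, 'x': 37, 'id': 64}, result=3

Final answer: 3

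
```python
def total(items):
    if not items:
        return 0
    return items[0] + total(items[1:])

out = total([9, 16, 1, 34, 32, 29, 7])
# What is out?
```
Call trace:
total(items=[9, 16, 1, 34, 32, 29, 7])
  total(items=[16, 1, 34, 32, 29, 7])
    total(items=[1, 34, 32, 29, 7])
      total(items=[34, 32, 29, 7])
        total(items=[32, 29, 7])
          total(items=[29, 7])
            total(items=[7])
              total(items=[])
              -> return 0
            -> return 7
          -> return 36
        -> return 68
      -> return 102
    -> return 103
  -> return 119
-> return 128

Final answer: 128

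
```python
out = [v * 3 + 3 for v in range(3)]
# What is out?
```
Trace:
  v=0
  v=1
  v=2
  out=[3, 6, 9]

Final answer: [3, 6, 9]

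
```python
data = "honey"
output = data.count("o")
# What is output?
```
Trace:
  data='honey'
  data='honey', output=1

Final answer: 1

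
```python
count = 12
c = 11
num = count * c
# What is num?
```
Trace:
  count=12
  count=12, c=11
  count=12, c=11, num=132

Final answer: 132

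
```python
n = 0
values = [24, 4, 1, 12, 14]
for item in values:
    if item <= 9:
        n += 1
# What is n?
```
Trace:
  n=0
  n=0, item=24
  n=1, item=4
  n=2, item=1
  n=2, item=12
  n=2, item=14

Final answer: 2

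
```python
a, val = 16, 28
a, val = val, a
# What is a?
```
Trace:
  a=16, val=28
  a=28, val=16

Final answer: 28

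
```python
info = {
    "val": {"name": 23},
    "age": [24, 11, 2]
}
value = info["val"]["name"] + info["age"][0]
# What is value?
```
Trace:
  info={'val': {'name': 23}, 'age': [24, 11, 2]}
  info={'val': {'name': 23}, 'age': [24, 11, 2]}, value=47

Final answer: 47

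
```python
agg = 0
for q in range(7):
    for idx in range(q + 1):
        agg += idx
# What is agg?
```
Trace:
  agg=0
  agg=0, q=0, idx=0
  agg=0, q=1, idx=0
  agg=1, q=1, idx=1
  agg=1, q=2, idx=0
  agg=2, q=2, idx=1
  agg=4, q=2, idx=2
  agg=4, q=3, idx=0
  agg=5, q=3, idx=1
  agg=7, q=3, idx=2
  agg=10, q=3, idx=3
  agg=10, q=4, idx=0
  agg=11, q=4, idx=1
  agg=13, q=4, idx=2
  agg=16, q=4, idx=3
  agg=20, q=4, idx=4
  agg=20, q=5, idx=0
  agg=21, q=5, idx=1
  agg=23, q=5, idx=2
  agg=26, q=5, idx=3
  agg=30, q=5, idx=4
  agg=35, q=5, idx=5
  agg=35, q=6, idx=0
  agg=36, q=6, idx=1
  agg=38, q=6, idx=2
  agg=41, q=6, idx=3
  agg=45, q=6, idx=4
  agg=50, q=6, idx=5
  agg=56, q=6, idx=6

Final answer: 56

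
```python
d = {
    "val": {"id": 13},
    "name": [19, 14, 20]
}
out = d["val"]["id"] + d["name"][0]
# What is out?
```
Trace:
  d={'val': {'id': 13}, 'name': [19, 14, 20]}
  d={'val': {'id': 13}, 'name': [19, 14, 20]}, out=32

Final answer: 32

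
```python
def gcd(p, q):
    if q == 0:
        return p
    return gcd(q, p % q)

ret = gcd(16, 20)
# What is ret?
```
Call trace:
gcd(p=16, q=20)
  gcd(p=20, q=16)
    gcd(p=16, q=4)
      gcd(p=4, q=0)
      -> return 4
    -> return 4
  -> return 4
-> return 4

Final answer: 4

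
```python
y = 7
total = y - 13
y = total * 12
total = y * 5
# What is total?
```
Trace:
  y=7
  y=7, total=-6
  y=-72, total=-6
  y=-72, total=-360

Final answer: -360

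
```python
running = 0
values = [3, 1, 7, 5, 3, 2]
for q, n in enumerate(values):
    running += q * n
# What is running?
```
Trace:
  running=0
  running=0, q=0, n=3
  running=1, q=1, n=1
  running=15, q=2, n=7
  running=30, q=3, n=5
  running=42, q=4, n=3
  running=52, q=5, n=2

Final answer: 52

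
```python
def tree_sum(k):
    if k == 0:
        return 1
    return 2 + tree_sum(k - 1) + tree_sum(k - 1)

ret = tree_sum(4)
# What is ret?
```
Call trace (a repeated sub-call is expanded the first time; later identical calls just restate its return value):
tree_sum(k=4)
  tree_sum(k=3)
    tree_sum(k=2)
      tree_sum(k=1)
        tree_sum(k=0)
        -> return 1
        tree_sum(k=0)
        -> return 1
      -> return 4
      tree_sum(k=1) -> return 4  (same call as traced above)
    -> return 10
    tree_sum(k=2) -> return 10  (same call as traced above)
  -> return 22
  tree_sum(k=3) -> return 22  (same call as traced above)
-> return 46

Final answer: 46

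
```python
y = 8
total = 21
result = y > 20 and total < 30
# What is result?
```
Trace:
  y=8
  y=8, total=21
  y=8, total=21, result=False

Final answer: False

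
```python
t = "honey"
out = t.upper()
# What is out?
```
Trace:
  t='honey'
  t='honey', out='HONEY'

Final answer: 'HONEY'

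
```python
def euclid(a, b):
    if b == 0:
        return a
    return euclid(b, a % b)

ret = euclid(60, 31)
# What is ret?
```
Call trace:
euclid(a=60, b=31)
  euclid(a=31, b=29)
    euclid(a=29, b=2)
      euclid(a=2, b=1)
        euclid(a=1, b=0)
        -> return 1
      -> return 1
    -> return 1
  -> return 1
-> return 1

Final answer: 1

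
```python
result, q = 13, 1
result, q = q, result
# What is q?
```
Trace:
  result=13, q=1
  result=1, q=13

Final answer: 13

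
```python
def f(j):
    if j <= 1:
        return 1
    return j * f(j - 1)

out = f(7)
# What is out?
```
Call trace:
f(j=7)
  f(j=6)
    f(j=5)
      f(j=4)
        f(j=3)
          f(j=2)
            f(j=1)
            -> return 1
          -> return 2
        -> return 6
      -> return 24
    -> return 120
  -> return 720
-> return 5040

Final answer: 5040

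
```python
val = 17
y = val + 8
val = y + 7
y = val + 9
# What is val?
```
Trace:
  val=17
  val=17, y=25
  val=32, y=25
  val=32, y=41

Final answer: 32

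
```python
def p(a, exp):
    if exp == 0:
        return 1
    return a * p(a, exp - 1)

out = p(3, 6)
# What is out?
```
Call trace:
p(a=3, exp=6)
  p(a=3, exp=5)
    p(a=3, exp=4)
      p(a=3, exp=3)
        p(a=3, exp=2)
          p(a=3, exp=1)
            p(a=3, exp=0)
            -> return 1
          -> return 3
        -> return 9
      -> return 27
    -> return 81
  -> return 243
-> return 729

Final answer: 729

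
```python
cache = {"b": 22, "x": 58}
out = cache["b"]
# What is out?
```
Trace:
  cache={'b': 22, 'x': 58}
  cache={'b': 22, 'x': 58}, out=22

Final answer: 22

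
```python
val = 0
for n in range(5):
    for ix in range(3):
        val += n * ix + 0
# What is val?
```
Trace:
  val=0
  val=0, n=0, ix=0
  val=0, n=0, ix=1
  val=0, n=0, ix=2
  val=0, n=1, ix=0
  val=1, n=1, ix=1
  val=3, n=1, ix=2
  val=3, n=2, ix=0
  val=5, n=2, ix=1
  val=9, n=2, ix=2
  val=9, n=3, ix=0
  val=12, n=3, ix=1
  val=18, n=3, ix=2
  val=18, n=4, ix=0
  val=22, n=4, ix=1
  val=30, n=4, ix=2

Final answer: 30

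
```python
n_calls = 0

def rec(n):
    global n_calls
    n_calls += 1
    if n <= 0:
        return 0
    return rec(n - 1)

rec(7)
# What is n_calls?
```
Call trace:
rec(n=7)
  rec(n=6)
    rec(n=5)
      rec(n=4)
        rec(n=3)
          rec(n=2)
            rec(n=1)
              rec(n=0)
              -> return 0
            -> return 0
          -> return 0
        -> return 0
      -> return 0
    -> return 0
  -> return 0
-> return 0

n_calls is incremented once per call. rec is entered once for each n = 7, 6, 5, 4, 3, 2, 1, 0 (the n <= 0 call returns without recursing), i.e. 7 + 1 calls.
n_calls = 8

Final answer: 8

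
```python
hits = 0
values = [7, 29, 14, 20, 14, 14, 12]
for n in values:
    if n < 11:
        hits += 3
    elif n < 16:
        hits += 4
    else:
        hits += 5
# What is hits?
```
Trace:
  hits=0
  hits=3, n=7
  hits=8, n=29
  hits=12, n=14
  hits=17, n=20
  hits=21, n=14
  hits=25, n=14
  hits=29, n=12

Final answer: 29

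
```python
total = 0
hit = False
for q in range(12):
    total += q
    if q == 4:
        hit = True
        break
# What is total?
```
Trace:
  total=0
  total=0, hit=False
  total=0, hit=False, q=0
  total=1, hit=False, q=1
  total=3, hit=False, q=2
  total=6, hit=False, q=3
  total=10, hit=True, q=4

Final answer: 10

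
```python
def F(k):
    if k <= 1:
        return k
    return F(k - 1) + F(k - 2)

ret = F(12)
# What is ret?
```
Call trace (a repeated sub-call is expanded the first time; later identical calls just restate its return value):
F(k=12)
  F(k=11)
    F(k=10)
      F(k=9)
        F(k=8)
          F(k=7)
            F(k=6)
              F(k=5)
                F(k=4)
                  F(k=3)
                    F(k=2)
                      F(k=1)
                      -> return 1
                      F(k=0)
                      -> return 0
                    -> return 1
                    F(k=1)
                    -> return 1
                  -> return 2
                  F(k=2) -> return 1  (same call as traced above)
                -> return 3
                F(k=3) -> return 2  (same call as traced above)
              -> return 5
              F(k=4) -> return 3  (same call as traced above)
            -> return 8
            F(k=5) -> return 5  (same call as traced above)
          -> return 13
          F(k=6) -> return 8  (same call as traced above)
        -> return 21
        F(k=7) -> return 13  (same call as traced above)
      -> return 34
      F(k=8) -> return 21  (same call as traced above)
    -> return 55
    F(k=9) -> return 34  (same call as traced above)
  -> return 89
  F(k=10) -> return 55  (same call as traced above)
-> return 144

Final answer: 144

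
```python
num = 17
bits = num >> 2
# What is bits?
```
Trace:
  num=17
  num=17, bits=4

Final answer: 4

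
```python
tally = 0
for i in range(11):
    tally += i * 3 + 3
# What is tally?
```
Trace:
  tally=0
  tally=3, i=0
  tally=9, i=1
  tally=18, i=2
  tally=30, i=3
  tally=45, i=4
  tally=63, i=5
  tally=84, i=6
  tally=108, i=7
  tally=135, i=8
  tally=165, i=9
  tally=198, i=10

Final answer: 198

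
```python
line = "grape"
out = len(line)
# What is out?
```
Trace:
  line='grape'
  line='grape', out=5

Final answer: 5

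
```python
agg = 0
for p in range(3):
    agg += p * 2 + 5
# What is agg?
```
Trace:
  agg=0
  agg=5, p=0
  agg=12, p=1
  agg=21, p=2

Final answer: 21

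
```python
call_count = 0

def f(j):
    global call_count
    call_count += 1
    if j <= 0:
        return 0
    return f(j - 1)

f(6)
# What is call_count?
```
Call trace:
f(j=6)
  f(j=5)
    f(j=4)
      f(j=3)
        f(j=2)
          f(j=1)
            f(j=0)
            -> return 0
          -> return 0
        -> return 0
      -> return 0
    -> return 0
  -> return 0
-> return 0

call_count is incremented once per call. f is entered once for each j = 6, 5, 4, 3, 2, 1, 0 (the j <= 0 call returns without recursing), i.e. 6 + 1 calls.
call_count = 7

Final answer: 7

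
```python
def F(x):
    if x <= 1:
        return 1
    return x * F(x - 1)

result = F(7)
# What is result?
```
Call trace:
F(x=7)
  F(x=6)
    F(x=5)
      F(x=4)
        F(x=3)
          F(x=2)
            F(x=1)
            -> return 1
          -> return 2
        -> return 6
      -> return 24
    -> return 120
  -> return 720
-> return 5040

Final answer: 5040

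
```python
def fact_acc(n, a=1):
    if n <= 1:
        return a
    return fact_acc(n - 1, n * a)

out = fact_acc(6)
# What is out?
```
Call trace:
fact_acc(n=6, a=1)
  fact_acc(n=5, a=6)
    fact_acc(n=4, a=30)
      fact_acc(n=3, a=120)
        fact_acc(n=2, a=360)
          fact_acc(n=1, a=720)
          -> return 720
        -> return 720
      -> return 720
    -> return 720
  -> return 720
-> return 720

Final answer: 720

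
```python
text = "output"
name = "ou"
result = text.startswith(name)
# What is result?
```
Trace:
  text='output'
  text='output', name='ou'
  text='output', name='ou', result=True

Final answer: True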